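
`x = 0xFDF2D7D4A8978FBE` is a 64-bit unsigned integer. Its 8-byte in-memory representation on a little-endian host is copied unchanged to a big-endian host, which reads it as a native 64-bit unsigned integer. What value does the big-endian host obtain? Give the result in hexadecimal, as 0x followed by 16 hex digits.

0xBE8F97A8D4D7F2FD

Stored little-endian, the bytes at ascending addresses are BE 8F 97 A8 D4 D7 F2 FD.
Read back as big-endian, the last byte is least significant, giving 0xBE8F97A8D4D7F2FD.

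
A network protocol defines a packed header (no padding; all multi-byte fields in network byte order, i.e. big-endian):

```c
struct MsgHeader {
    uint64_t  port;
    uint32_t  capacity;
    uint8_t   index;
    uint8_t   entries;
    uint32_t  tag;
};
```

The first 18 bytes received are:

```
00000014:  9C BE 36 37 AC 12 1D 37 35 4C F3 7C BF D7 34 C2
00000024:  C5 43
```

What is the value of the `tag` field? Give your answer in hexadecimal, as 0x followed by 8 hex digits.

0x34C2C543

`tag` follows `port` (8 B), `capacity` (4 B), `index` (1 B), `entries` (1 B), so it starts at offset 8 + 4 + 1 + 1 = 14 and occupies 4 bytes.
Bytes at offsets 14..17: 34 C2 C5 43.
Big-endian: lowest address holds the most-significant byte.
The bytes are already most-significant first: 0x34C2C543.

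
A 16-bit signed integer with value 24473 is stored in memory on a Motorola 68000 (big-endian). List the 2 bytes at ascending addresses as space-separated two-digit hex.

24473 in hexadecimal, padded to 16 bits, is 0x5F99.
Split into bytes (most-significant first): 5F 99.
In big-endian order the high byte comes first in memory.
So the memory order matches the most-significant-first order: 5F 99.

5F 99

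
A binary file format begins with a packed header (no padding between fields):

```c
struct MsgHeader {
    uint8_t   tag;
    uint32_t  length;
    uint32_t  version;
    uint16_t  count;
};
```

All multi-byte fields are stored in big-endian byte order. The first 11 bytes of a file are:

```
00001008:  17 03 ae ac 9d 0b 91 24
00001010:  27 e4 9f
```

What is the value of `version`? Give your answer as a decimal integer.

194061351

`version` follows `tag` (1 B), `length` (4 B), so it starts at offset 1 + 4 = 5 and occupies 4 bytes.
Bytes at offsets 5..8: 0B 91 24 27.
Big-endian stores the most-significant byte at the lowest address.
The bytes are already most-significant first: 0x0B912427.
0x0B912427 = 194061351.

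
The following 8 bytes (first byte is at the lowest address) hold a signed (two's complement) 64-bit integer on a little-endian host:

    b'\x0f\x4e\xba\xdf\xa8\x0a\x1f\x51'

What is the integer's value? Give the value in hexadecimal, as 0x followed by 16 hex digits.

Little-endian stores the least-significant byte at the lowest address.
Reassemble most-significant byte first: 51 1F 0A A8 DF BA 4E 0F → 0x511F0AA8DFBA4E0F.

0x511F0AA8DFBA4E0F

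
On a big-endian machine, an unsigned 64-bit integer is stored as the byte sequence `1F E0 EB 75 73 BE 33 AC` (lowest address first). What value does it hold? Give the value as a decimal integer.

2297094699644498860

In big-endian order the high byte comes first in memory.
The bytes are already most-significant first: 0x1FE0EB7573BE33AC.
0x1FE0EB7573BE33AC = 2297094699644498860.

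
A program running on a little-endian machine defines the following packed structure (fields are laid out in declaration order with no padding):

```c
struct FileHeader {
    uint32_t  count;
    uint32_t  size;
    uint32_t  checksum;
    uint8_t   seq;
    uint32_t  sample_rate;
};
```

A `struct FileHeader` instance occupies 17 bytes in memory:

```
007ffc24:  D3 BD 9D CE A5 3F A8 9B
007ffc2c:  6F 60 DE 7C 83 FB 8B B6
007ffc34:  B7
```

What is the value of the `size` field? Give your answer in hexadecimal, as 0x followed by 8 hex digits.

0x9BA83FA5

`size` follows `count` (4 bytes), so it starts at byte offset 4 and occupies 4 bytes.
Bytes at offsets 4..7: A5 3F A8 9B.
In little-endian order the low byte comes first in memory.
Reassemble most-significant byte first: 9B A8 3F A5 → 0x9BA83FA5.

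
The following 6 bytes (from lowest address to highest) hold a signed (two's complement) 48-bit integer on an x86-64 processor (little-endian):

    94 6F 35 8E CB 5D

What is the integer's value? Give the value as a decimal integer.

103128845610900

In little-endian order the low byte comes first in memory.
Reassemble most-significant byte first: 5D CB 8E 35 6F 94 → 0x5DCB8E356F94.
0x5DCB8E356F94 = 103128845610900.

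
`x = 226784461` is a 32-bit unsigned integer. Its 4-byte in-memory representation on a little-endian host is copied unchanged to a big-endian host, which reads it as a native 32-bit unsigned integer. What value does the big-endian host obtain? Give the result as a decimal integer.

226784461 in 32-bit hexadecimal is 0x0D8474CD.
Stored little-endian, the bytes at ascending addresses are CD 74 84 0D.
Read back as big-endian, the last byte is least significant, giving 0xCD74840D.
0xCD74840D = 3446965261.

3446965261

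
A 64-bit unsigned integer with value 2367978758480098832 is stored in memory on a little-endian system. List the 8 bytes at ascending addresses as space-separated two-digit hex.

2367978758480098832 in hexadecimal, padded to 64 bits, is 0x20DCC0227EE07610.
Split into bytes (most-significant first): 20 DC C0 22 7E E0 76 10.
Little-endian stores the least-significant byte at the lowest address.
So at ascending addresses the bytes are 10 76 E0 7E 22 C0 DC 20.

10 76 E0 7E 22 C0 DC 20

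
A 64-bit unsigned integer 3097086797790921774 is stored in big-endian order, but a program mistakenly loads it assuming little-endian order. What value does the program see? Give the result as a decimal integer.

3334037650067749674

3097086797790921774 in 64-bit hexadecimal is 0x2AFB100894E1442E.
Stored big-endian, the bytes at ascending addresses are 2A FB 10 08 94 E1 44 2E.
Read back as little-endian, the first byte is least significant, giving 0x2E44E1940810FB2A.
0x2E44E1940810FB2A = 3334037650067749674.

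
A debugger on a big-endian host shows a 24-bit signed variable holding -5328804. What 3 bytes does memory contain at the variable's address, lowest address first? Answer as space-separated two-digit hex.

Two's complement of -5328804 in 24 bits: 5328804 = 0x514FA4; invert → 0xAEB05B; add 1 → 0xAEB05C.
Split into bytes (most-significant first): AE B0 5C.
Big-endian: lowest address holds the most-significant byte.
So the memory order matches the most-significant-first order: AE B0 5C.

AE B0 5C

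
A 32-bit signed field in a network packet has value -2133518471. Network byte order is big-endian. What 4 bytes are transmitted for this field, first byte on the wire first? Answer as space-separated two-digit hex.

80 D5 17 79

Two's complement of -2133518471 in 32 bits: 2133518471 = 0x7F2AE887; invert → 0x80D51778; add 1 → 0x80D51779.
Split into bytes (most-significant first): 80 D5 17 79.
Big-endian stores the most-significant byte at the lowest address.
So the memory order matches the most-significant-first order: 80 D5 17 79.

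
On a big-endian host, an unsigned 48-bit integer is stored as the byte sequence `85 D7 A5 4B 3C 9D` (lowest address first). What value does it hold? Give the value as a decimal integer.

147161237634205

Big-endian: lowest address holds the most-significant byte.
The bytes are already most-significant first: 0x85D7A54B3C9D.
0x85D7A54B3C9D = 147161237634205.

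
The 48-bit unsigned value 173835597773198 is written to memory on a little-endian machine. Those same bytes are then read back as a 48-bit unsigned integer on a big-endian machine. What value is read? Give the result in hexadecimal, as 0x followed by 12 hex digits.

0x8EF90D411A9E

173835597773198 in 48-bit hexadecimal is 0x9E1A410DF98E.
Stored little-endian, the bytes at ascending addresses are 8E F9 0D 41 1A 9E.
Read back as big-endian, the last byte is least significant, giving 0x8EF90D411A9E.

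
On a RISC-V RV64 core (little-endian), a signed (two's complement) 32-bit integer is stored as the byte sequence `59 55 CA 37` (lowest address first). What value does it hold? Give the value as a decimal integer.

936007001

Little-endian: lowest address holds the least-significant byte.
Reassemble most-significant byte first: 37 CA 55 59 → 0x37CA5559.
0x37CA5559 = 936007001.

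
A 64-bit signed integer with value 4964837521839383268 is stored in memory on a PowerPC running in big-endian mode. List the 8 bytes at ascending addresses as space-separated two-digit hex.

44 E6 A5 6B D8 C4 62 E4

4964837521839383268 in hexadecimal, padded to 64 bits, is 0x44E6A56BD8C462E4.
Split into bytes (most-significant first): 44 E6 A5 6B D8 C4 62 E4.
Big-endian stores the most-significant byte at the lowest address.
So the memory order matches the most-significant-first order: 44 E6 A5 6B D8 C4 62 E4.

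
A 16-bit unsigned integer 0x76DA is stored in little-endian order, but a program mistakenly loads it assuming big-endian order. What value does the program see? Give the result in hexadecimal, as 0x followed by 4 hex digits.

Stored little-endian, the bytes at ascending addresses are DA 76.
Read back as big-endian, the last byte is least significant, giving 0xDA76.

0xDA76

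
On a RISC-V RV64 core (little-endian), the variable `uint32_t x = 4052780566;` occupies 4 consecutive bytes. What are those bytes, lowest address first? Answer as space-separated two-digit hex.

4052780566 in hexadecimal, padded to 32 bits, is 0xF1908616.
Split into bytes (most-significant first): F1 90 86 16.
Little-endian: lowest address holds the least-significant byte.
So at ascending addresses the bytes are 16 86 90 F1.

16 86 90 F1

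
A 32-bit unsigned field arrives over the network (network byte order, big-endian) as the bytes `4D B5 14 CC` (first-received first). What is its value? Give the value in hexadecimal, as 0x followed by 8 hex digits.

In big-endian order the high byte comes first in memory.
The bytes are already most-significant first: 0x4DB514CC.

0x4DB514CC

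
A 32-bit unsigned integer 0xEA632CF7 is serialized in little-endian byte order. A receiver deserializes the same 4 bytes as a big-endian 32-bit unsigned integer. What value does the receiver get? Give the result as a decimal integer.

4146881514

Stored little-endian, the bytes at ascending addresses are F7 2C 63 EA.
Read back as big-endian, the last byte is least significant, giving 0xF72C63EA.
0xF72C63EA = 4146881514.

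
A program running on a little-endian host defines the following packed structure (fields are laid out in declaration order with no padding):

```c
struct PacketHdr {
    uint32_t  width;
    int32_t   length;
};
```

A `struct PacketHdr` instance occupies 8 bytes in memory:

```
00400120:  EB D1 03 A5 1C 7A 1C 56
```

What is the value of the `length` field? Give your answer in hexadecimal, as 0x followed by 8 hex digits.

0x561C7A1C

`length` follows `width` (4 bytes), so it starts at byte offset 4 and occupies 4 bytes.
Bytes at offsets 4..7: 1C 7A 1C 56.
In little-endian order the low byte comes first in memory.
Reassemble most-significant byte first: 56 1C 7A 1C → 0x561C7A1C.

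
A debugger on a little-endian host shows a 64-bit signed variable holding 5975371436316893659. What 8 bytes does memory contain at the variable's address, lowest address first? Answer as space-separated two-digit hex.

5975371436316893659 in hexadecimal, padded to 64 bits, is 0x52ECC8A996AF21DB.
Split into bytes (most-significant first): 52 EC C8 A9 96 AF 21 DB.
In little-endian order the low byte comes first in memory.
So at ascending addresses the bytes are DB 21 AF 96 A9 C8 EC 52.

DB 21 AF 96 A9 C8 EC 52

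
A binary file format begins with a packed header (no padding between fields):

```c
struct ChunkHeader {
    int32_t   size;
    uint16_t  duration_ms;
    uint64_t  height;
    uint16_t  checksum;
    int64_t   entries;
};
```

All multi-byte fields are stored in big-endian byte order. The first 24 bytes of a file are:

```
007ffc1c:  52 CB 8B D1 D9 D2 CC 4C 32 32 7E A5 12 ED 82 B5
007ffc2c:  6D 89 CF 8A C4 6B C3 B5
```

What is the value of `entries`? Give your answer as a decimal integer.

`entries` follows `size` (4 B), `duration_ms` (2 B), `height` (8 B), `checksum` (2 B), so it starts at offset 4 + 2 + 8 + 2 = 16 and occupies 8 bytes.
Bytes at offsets 16..23: 6D 89 CF 8A C4 6B C3 B5.
Big-endian: lowest address holds the most-significant byte.
The bytes are already most-significant first: 0x6D89CF8AC46BC3B5.
0x6D89CF8AC46BC3B5 = 7893068016851338165.

7893068016851338165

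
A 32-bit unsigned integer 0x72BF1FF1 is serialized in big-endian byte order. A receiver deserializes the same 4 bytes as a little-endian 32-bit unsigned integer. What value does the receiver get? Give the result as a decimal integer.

4045389682

Stored big-endian, the bytes at ascending addresses are 72 BF 1F F1.
Read back as little-endian, the first byte is least significant, giving 0xF11FBF72.
0xF11FBF72 = 4045389682.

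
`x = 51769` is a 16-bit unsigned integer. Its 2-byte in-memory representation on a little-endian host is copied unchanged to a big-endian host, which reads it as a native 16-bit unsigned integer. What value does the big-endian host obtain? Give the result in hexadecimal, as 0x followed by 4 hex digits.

0x39CA

51769 in 16-bit hexadecimal is 0xCA39.
Stored little-endian, the bytes at ascending addresses are 39 CA.
Read back as big-endian, the last byte is least significant, giving 0x39CA.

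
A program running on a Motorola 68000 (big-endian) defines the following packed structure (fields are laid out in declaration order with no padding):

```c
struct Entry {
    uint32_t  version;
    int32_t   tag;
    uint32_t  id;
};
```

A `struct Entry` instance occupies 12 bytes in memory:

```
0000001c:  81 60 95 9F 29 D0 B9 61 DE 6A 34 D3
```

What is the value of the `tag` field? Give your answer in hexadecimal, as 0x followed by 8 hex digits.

`tag` follows `version` (4 bytes), so it starts at byte offset 4 and occupies 4 bytes.
Bytes at offsets 4..7: 29 D0 B9 61.
In big-endian order the high byte comes first in memory.
The bytes are already most-significant first: 0x29D0B961.

0x29D0B961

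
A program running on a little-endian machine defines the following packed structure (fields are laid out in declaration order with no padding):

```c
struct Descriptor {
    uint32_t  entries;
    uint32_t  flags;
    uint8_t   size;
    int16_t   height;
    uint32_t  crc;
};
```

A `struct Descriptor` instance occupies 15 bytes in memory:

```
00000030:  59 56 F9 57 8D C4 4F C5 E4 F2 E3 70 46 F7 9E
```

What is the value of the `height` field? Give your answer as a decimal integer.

`height` follows `entries` (4 B), `flags` (4 B), `size` (1 B), so it starts at offset 4 + 4 + 1 = 9 and occupies 2 bytes.
Bytes at offsets 9..10: F2 E3.
In little-endian order the low byte comes first in memory.
Reassemble most-significant byte first: E3 F2 → 0xE3F2.
Top bit is set, so as a signed 16-bit value this is 0xE3F2 − 2^16 = -7182.

-7182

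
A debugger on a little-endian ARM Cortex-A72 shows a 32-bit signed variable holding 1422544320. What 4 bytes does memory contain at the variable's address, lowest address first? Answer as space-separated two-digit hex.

C0 4D CA 54

1422544320 in hexadecimal, padded to 32 bits, is 0x54CA4DC0.
Split into bytes (most-significant first): 54 CA 4D C0.
In little-endian order the low byte comes first in memory.
So at ascending addresses the bytes are C0 4D CA 54.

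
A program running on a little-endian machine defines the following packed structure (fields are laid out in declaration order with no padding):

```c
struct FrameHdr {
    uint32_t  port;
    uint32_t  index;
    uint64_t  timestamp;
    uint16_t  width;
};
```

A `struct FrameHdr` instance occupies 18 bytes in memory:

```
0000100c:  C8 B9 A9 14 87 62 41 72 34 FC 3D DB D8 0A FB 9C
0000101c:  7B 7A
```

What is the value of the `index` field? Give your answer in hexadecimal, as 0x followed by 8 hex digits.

`index` follows `port` (4 bytes), so it starts at byte offset 4 and occupies 4 bytes.
Bytes at offsets 4..7: 87 62 41 72.
In little-endian order the low byte comes first in memory.
Reassemble most-significant byte first: 72 41 62 87 → 0x72416287.

0x72416287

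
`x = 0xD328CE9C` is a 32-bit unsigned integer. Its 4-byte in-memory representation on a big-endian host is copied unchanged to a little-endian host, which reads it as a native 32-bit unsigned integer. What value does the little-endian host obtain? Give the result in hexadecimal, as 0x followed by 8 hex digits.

0x9CCE28D3

Stored big-endian, the bytes at ascending addresses are D3 28 CE 9C.
Read back as little-endian, the first byte is least significant, giving 0x9CCE28D3.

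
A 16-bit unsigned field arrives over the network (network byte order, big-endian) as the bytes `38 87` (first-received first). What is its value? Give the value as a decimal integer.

Big-endian stores the most-significant byte at the lowest address.
The bytes are already most-significant first: 0x3887.
0x3887 = 14471.

14471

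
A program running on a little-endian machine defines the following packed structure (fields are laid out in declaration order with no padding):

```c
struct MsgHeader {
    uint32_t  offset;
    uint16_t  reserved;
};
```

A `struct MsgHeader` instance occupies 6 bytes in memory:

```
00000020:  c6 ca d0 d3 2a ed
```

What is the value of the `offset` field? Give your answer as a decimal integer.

`offset` is the first field, at byte offset 0, occupying 4 bytes.
Bytes at offsets 0..3: C6 CA D0 D3.
Little-endian: lowest address holds the least-significant byte.
Reassemble most-significant byte first: D3 D0 CA C6 → 0xD3D0CAC6.
0xD3D0CAC6 = 3553675974.

3553675974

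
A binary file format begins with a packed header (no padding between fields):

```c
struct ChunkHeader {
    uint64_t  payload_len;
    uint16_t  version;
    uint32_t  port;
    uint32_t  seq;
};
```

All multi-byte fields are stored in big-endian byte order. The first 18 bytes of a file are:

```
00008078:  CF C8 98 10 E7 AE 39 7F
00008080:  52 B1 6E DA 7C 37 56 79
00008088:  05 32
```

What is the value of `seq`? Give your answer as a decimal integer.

`seq` follows `payload_len` (8 B), `version` (2 B), `port` (4 B), so it starts at offset 8 + 2 + 4 = 14 and occupies 4 bytes.
Bytes at offsets 14..17: 56 79 05 32.
Big-endian: lowest address holds the most-significant byte.
The bytes are already most-significant first: 0x56790532.
0x56790532 = 1450771762.

1450771762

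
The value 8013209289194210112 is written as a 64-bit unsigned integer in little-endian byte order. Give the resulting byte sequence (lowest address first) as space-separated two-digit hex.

8013209289194210112 in hexadecimal, padded to 64 bits, is 0x6F34A36489480340.
Split into bytes (most-significant first): 6F 34 A3 64 89 48 03 40.
Little-endian: lowest address holds the least-significant byte.
So at ascending addresses the bytes are 40 03 48 89 64 A3 34 6F.

40 03 48 89 64 A3 34 6F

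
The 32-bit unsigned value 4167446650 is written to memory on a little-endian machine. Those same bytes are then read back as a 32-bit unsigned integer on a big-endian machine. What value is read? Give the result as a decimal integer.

2049992440

4167446650 in 32-bit hexadecimal is 0xF866307A.
Stored little-endian, the bytes at ascending addresses are 7A 30 66 F8.
Read back as big-endian, the last byte is least significant, giving 0x7A3066F8.
0x7A3066F8 = 2049992440.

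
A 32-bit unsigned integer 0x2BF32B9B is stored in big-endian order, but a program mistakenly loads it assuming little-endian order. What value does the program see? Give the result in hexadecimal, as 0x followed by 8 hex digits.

0x9B2BF32B

Stored big-endian, the bytes at ascending addresses are 2B F3 2B 9B.
Read back as little-endian, the first byte is least significant, giving 0x9B2BF32B.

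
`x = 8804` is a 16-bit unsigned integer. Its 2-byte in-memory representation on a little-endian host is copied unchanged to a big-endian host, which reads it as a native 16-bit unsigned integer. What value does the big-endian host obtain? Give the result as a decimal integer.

8804 in 16-bit hexadecimal is 0x2264.
Stored little-endian, the bytes at ascending addresses are 64 22.
Read back as big-endian, the last byte is least significant, giving 0x6422.
0x6422 = 25634.

25634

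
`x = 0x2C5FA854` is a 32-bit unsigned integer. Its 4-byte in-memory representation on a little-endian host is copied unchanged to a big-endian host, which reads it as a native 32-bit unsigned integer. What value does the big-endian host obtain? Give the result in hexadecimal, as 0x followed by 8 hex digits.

0x54A85F2C

Stored little-endian, the bytes at ascending addresses are 54 A8 5F 2C.
Read back as big-endian, the last byte is least significant, giving 0x54A85F2C.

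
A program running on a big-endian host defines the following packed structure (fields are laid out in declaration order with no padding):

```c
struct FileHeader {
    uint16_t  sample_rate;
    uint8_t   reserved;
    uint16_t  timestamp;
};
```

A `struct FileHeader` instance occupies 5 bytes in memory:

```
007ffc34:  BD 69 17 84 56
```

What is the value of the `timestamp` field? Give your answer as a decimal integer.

`timestamp` follows `sample_rate` (2 B), `reserved` (1 B), so it starts at offset 2 + 1 = 3 and occupies 2 bytes.
Bytes at offsets 3..4: 84 56.
Big-endian: lowest address holds the most-significant byte.
The bytes are already most-significant first: 0x8456.
0x8456 = 33878.

33878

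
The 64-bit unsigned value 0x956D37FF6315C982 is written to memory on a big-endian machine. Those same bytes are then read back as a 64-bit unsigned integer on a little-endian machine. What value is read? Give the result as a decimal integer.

Stored big-endian, the bytes at ascending addresses are 95 6D 37 FF 63 15 C9 82.
Read back as little-endian, the first byte is least significant, giving 0x82C91563FF376D95.
0x82C91563FF376D95 = 9424087214477241749.

9424087214477241749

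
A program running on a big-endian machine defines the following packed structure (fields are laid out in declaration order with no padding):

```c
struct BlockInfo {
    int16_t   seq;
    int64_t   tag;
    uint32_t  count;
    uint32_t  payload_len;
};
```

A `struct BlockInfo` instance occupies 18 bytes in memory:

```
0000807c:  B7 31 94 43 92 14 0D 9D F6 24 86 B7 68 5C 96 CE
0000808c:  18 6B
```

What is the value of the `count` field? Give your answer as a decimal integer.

`count` follows `seq` (2 B), `tag` (8 B), so it starts at offset 2 + 8 = 10 and occupies 4 bytes.
Bytes at offsets 10..13: 86 B7 68 5C.
In big-endian order the high byte comes first in memory.
The bytes are already most-significant first: 0x86B7685C.
0x86B7685C = 2260166748.

2260166748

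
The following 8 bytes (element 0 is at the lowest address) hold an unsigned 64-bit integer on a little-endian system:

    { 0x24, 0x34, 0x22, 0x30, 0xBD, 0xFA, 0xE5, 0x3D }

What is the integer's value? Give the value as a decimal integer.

4460246696443655204

Little-endian stores the least-significant byte at the lowest address.
Reassemble most-significant byte first: 3D E5 FA BD 30 22 34 24 → 0x3DE5FABD30223424.
0x3DE5FABD30223424 = 4460246696443655204.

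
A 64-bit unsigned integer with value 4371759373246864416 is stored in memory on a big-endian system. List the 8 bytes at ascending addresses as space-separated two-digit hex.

3C AB 9B FC C5 DD 1C 20

4371759373246864416 in hexadecimal, padded to 64 bits, is 0x3CAB9BFCC5DD1C20.
Split into bytes (most-significant first): 3C AB 9B FC C5 DD 1C 20.
Big-endian stores the most-significant byte at the lowest address.
So the memory order matches the most-significant-first order: 3C AB 9B FC C5 DD 1C 20.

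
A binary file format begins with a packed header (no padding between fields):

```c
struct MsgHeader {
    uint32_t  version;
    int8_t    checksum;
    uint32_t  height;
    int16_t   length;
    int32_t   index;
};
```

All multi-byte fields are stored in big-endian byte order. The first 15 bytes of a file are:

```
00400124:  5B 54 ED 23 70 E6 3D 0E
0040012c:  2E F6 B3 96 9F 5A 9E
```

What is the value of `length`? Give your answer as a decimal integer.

-2381

`length` follows `version` (4 B), `checksum` (1 B), `height` (4 B), so it starts at offset 4 + 1 + 4 = 9 and occupies 2 bytes.
Bytes at offsets 9..10: F6 B3.
In big-endian order the high byte comes first in memory.
The bytes are already most-significant first: 0xF6B3.
Top bit is set, so as a signed 16-bit value this is 0xF6B3 − 2^16 = -2381.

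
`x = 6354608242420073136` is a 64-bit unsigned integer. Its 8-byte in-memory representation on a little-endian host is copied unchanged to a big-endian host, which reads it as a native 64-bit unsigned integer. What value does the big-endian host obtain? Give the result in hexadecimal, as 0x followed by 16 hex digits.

6354608242420073136 in 64-bit hexadecimal is 0x58301A874037C2B0.
Stored little-endian, the bytes at ascending addresses are B0 C2 37 40 87 1A 30 58.
Read back as big-endian, the last byte is least significant, giving 0xB0C23740871A3058.

0xB0C23740871A3058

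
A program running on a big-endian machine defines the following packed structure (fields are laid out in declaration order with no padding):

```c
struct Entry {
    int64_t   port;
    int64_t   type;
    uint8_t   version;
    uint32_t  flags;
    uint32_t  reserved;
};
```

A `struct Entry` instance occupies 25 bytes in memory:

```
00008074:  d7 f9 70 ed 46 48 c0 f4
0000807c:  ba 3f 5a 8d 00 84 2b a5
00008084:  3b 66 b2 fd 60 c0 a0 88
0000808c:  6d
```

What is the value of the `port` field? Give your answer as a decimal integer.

-2884149921965358860

`port` is the first field, at byte offset 0, occupying 8 bytes.
Bytes at offsets 0..7: D7 F9 70 ED 46 48 C0 F4.
Big-endian stores the most-significant byte at the lowest address.
The bytes are already most-significant first: 0xD7F970ED4648C0F4.
Top bit is set, so as a signed 64-bit value this is 0xD7F970ED4648C0F4 − 2^64 = -2884149921965358860.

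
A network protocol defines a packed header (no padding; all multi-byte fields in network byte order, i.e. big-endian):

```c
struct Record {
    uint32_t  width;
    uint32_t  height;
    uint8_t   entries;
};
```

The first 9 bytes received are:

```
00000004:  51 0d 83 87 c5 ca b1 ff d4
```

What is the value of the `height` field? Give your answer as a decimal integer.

`height` follows `width` (4 bytes), so it starts at byte offset 4 and occupies 4 bytes.
Bytes at offsets 4..7: C5 CA B1 FF.
Big-endian: lowest address holds the most-significant byte.
The bytes are already most-significant first: 0xC5CAB1FF.
0xC5CAB1FF = 3318395391.

3318395391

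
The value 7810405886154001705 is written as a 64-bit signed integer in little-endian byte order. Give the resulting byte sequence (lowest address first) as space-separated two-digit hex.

29 4D D4 AB C5 22 64 6C

7810405886154001705 in hexadecimal, padded to 64 bits, is 0x6C6422C5ABD44D29.
Split into bytes (most-significant first): 6C 64 22 C5 AB D4 4D 29.
Little-endian: lowest address holds the least-significant byte.
So at ascending addresses the bytes are 29 4D D4 AB C5 22 64 6C.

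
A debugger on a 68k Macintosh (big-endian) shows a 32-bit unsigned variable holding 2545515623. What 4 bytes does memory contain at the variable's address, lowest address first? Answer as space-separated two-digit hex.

97 B9 7C 67

2545515623 in hexadecimal, padded to 32 bits, is 0x97B97C67.
Split into bytes (most-significant first): 97 B9 7C 67.
In big-endian order the high byte comes first in memory.
So the memory order matches the most-significant-first order: 97 B9 7C 67.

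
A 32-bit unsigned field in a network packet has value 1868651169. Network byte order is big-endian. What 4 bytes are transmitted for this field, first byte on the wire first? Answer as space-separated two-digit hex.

6F 61 5A A1

1868651169 in hexadecimal, padded to 32 bits, is 0x6F615AA1.
Split into bytes (most-significant first): 6F 61 5A A1.
Big-endian stores the most-significant byte at the lowest address.
So the memory order matches the most-significant-first order: 6F 61 5A A1.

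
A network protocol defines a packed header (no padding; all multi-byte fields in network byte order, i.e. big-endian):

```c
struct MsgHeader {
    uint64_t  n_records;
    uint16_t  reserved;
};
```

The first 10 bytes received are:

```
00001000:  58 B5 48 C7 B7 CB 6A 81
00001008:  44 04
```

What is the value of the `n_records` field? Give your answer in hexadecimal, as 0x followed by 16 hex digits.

`n_records` is the first field, at byte offset 0, occupying 8 bytes.
Bytes at offsets 0..7: 58 B5 48 C7 B7 CB 6A 81.
Big-endian stores the most-significant byte at the lowest address.
The bytes are already most-significant first: 0x58B548C7B7CB6A81.

0x58B548C7B7CB6A81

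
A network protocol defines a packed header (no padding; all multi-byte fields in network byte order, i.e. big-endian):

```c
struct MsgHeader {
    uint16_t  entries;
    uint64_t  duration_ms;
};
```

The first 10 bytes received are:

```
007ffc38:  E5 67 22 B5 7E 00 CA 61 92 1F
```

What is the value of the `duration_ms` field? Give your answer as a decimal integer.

`duration_ms` follows `entries` (2 bytes), so it starts at byte offset 2 and occupies 8 bytes.
Bytes at offsets 2..9: 22 B5 7E 00 CA 61 92 1F.
Big-endian: lowest address holds the most-significant byte.
The bytes are already most-significant first: 0x22B57E00CA61921F.
0x22B57E00CA61921F = 2501043709934670367.

2501043709934670367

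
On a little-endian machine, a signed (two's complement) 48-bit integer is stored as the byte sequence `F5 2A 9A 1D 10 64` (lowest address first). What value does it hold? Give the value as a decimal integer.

110020378897141

Little-endian: lowest address holds the least-significant byte.
Reassemble most-significant byte first: 64 10 1D 9A 2A F5 → 0x64101D9A2AF5.
0x64101D9A2AF5 = 110020378897141.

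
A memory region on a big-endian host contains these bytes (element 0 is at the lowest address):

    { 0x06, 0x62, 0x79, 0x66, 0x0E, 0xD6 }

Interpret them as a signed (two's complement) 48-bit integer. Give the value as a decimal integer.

Big-endian stores the most-significant byte at the lowest address.
The bytes are already most-significant first: 0x066279660ED6.
0x066279660ED6 = 7020013293270.

7020013293270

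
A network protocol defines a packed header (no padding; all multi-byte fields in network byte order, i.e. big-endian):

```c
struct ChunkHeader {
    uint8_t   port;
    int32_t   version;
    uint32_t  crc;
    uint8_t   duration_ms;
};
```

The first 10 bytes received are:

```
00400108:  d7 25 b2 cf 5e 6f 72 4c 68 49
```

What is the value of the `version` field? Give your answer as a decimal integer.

`version` follows `port` (1 byte), so it starts at byte offset 1 and occupies 4 bytes.
Bytes at offsets 1..4: 25 B2 CF 5E.
In big-endian order the high byte comes first in memory.
The bytes are already most-significant first: 0x25B2CF5E.
0x25B2CF5E = 632475486.

632475486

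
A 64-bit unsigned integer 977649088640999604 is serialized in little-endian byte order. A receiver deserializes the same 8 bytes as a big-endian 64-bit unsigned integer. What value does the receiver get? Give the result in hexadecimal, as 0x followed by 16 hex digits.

977649088640999604 in 64-bit hexadecimal is 0x0D914EAA936E60B4.
Stored little-endian, the bytes at ascending addresses are B4 60 6E 93 AA 4E 91 0D.
Read back as big-endian, the last byte is least significant, giving 0xB4606E93AA4E910D.

0xB4606E93AA4E910D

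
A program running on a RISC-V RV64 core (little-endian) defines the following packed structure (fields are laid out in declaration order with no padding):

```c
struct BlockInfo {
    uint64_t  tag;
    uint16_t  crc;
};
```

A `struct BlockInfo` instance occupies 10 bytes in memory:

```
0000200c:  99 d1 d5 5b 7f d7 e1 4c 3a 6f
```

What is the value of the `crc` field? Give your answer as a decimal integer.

28474

`crc` follows `tag` (8 bytes), so it starts at byte offset 8 and occupies 2 bytes.
Bytes at offsets 8..9: 3A 6F.
Little-endian: lowest address holds the least-significant byte.
Reassemble most-significant byte first: 6F 3A → 0x6F3A.
0x6F3A = 28474.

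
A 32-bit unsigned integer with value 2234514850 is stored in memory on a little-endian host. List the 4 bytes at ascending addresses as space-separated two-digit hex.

A2 FD 2F 85

2234514850 in hexadecimal, padded to 32 bits, is 0x852FFDA2.
Split into bytes (most-significant first): 85 2F FD A2.
Little-endian stores the least-significant byte at the lowest address.
So at ascending addresses the bytes are A2 FD 2F 85.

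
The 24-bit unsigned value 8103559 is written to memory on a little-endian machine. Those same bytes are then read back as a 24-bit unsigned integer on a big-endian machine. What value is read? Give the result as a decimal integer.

8889979

8103559 in 24-bit hexadecimal is 0x7BA687.
Stored little-endian, the bytes at ascending addresses are 87 A6 7B.
Read back as big-endian, the last byte is least significant, giving 0x87A67B.
0x87A67B = 8889979.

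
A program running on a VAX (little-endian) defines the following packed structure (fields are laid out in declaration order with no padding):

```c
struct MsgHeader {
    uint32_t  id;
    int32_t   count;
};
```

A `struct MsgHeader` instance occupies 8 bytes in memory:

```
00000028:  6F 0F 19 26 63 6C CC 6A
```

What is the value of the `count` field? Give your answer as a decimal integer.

`count` follows `id` (4 bytes), so it starts at byte offset 4 and occupies 4 bytes.
Bytes at offsets 4..7: 63 6C CC 6A.
Little-endian stores the least-significant byte at the lowest address.
Reassemble most-significant byte first: 6A CC 6C 63 → 0x6ACC6C63.
0x6ACC6C63 = 1791781987.

1791781987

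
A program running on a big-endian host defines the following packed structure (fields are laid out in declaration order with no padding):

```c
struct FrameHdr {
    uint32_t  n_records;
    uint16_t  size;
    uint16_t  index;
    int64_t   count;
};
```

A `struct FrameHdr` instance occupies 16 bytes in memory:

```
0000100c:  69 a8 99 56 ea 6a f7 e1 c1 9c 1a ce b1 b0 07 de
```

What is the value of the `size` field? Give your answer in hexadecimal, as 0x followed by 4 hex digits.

`size` follows `n_records` (4 bytes), so it starts at byte offset 4 and occupies 2 bytes.
Bytes at offsets 4..5: EA 6A.
Big-endian: lowest address holds the most-significant byte.
The bytes are already most-significant first: 0xEA6A.

0xEA6A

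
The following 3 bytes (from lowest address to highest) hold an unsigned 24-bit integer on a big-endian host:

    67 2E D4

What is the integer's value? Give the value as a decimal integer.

Big-endian stores the most-significant byte at the lowest address.
The bytes are already most-significant first: 0x672ED4.
0x672ED4 = 6762196.

6762196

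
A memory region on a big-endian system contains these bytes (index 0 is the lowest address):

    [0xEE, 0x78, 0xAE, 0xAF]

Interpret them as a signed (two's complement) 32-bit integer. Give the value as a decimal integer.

Big-endian: lowest address holds the most-significant byte.
The bytes are already most-significant first: 0xEE78AEAF.
Top bit is set, so as a signed 32-bit value this is 0xEE78AEAF − 2^32 = -294080849.

-294080849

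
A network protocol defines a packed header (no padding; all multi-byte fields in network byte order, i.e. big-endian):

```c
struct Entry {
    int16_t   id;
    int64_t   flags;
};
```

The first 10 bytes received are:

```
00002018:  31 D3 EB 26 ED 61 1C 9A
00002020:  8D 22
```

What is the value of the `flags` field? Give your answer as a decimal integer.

`flags` follows `id` (2 bytes), so it starts at byte offset 2 and occupies 8 bytes.
Bytes at offsets 2..9: EB 26 ED 61 1C 9A 8D 22.
Big-endian stores the most-significant byte at the lowest address.
The bytes are already most-significant first: 0xEB26ED611C9A8D22.
Top bit is set, so as a signed 64-bit value this is 0xEB26ED611C9A8D22 − 2^64 = -1502252424333980382.

-1502252424333980382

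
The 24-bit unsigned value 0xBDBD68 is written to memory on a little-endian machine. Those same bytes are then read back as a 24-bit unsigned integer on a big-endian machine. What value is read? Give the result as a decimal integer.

6864317

Stored little-endian, the bytes at ascending addresses are 68 BD BD.
Read back as big-endian, the last byte is least significant, giving 0x68BDBD.
0x68BDBD = 6864317.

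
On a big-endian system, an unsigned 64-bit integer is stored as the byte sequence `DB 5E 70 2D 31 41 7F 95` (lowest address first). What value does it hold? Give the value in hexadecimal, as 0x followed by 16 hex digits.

0xDB5E702D31417F95

Big-endian: lowest address holds the most-significant byte.
The bytes are already most-significant first: 0xDB5E702D31417F95.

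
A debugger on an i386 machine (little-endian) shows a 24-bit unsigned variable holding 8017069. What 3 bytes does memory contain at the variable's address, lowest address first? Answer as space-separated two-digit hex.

AD 54 7A

8017069 in hexadecimal, padded to 24 bits, is 0x7A54AD.
Split into bytes (most-significant first): 7A 54 AD.
Little-endian: lowest address holds the least-significant byte.
So at ascending addresses the bytes are AD 54 7A.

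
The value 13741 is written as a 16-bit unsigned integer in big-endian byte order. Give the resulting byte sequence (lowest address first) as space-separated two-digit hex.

13741 in hexadecimal, padded to 16 bits, is 0x35AD.
Split into bytes (most-significant first): 35 AD.
Big-endian: lowest address holds the most-significant byte.
So the memory order matches the most-significant-first order: 35 AD.

35 AD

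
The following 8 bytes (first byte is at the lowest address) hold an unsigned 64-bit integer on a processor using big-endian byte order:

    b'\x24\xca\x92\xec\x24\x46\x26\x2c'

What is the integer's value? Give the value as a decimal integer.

2651092873579472428

Big-endian: lowest address holds the most-significant byte.
The bytes are already most-significant first: 0x24CA92EC2446262C.
0x24CA92EC2446262C = 2651092873579472428.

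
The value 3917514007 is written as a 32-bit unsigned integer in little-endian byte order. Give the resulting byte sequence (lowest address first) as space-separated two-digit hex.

3917514007 in hexadecimal, padded to 32 bits, is 0xE9808517.
Split into bytes (most-significant first): E9 80 85 17.
Little-endian stores the least-significant byte at the lowest address.
So at ascending addresses the bytes are 17 85 80 E9.

17 85 80 E9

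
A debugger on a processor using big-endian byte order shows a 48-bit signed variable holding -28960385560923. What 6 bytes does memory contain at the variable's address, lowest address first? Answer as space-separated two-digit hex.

E5 A9 22 81 8E A5

Two's complement of -28960385560923 in 48 bits: 28960385560923 = 0x1A56DD7E715B; invert → 0xE5A922818EA4; add 1 → 0xE5A922818EA5.
Split into bytes (most-significant first): E5 A9 22 81 8E A5.
Big-endian stores the most-significant byte at the lowest address.
So the memory order matches the most-significant-first order: E5 A9 22 81 8E A5.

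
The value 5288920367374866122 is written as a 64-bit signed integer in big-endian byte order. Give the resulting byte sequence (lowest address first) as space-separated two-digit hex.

5288920367374866122 in hexadecimal, padded to 64 bits, is 0x4966050D5EB516CA.
Split into bytes (most-significant first): 49 66 05 0D 5E B5 16 CA.
In big-endian order the high byte comes first in memory.
So the memory order matches the most-significant-first order: 49 66 05 0D 5E B5 16 CA.

49 66 05 0D 5E B5 16 CA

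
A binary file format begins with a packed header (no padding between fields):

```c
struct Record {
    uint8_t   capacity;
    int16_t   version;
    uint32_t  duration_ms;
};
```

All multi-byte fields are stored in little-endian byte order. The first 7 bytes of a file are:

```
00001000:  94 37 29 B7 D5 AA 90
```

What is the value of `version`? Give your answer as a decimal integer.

10551

`version` follows `capacity` (1 byte), so it starts at byte offset 1 and occupies 2 bytes.
Bytes at offsets 1..2: 37 29.
Little-endian: lowest address holds the least-significant byte.
Reassemble most-significant byte first: 29 37 → 0x2937.
0x2937 = 10551.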